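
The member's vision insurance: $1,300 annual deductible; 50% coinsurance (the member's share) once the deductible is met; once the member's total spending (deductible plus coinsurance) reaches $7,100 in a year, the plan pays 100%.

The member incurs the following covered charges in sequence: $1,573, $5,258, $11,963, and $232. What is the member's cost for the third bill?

Claim 1 — $1,573: deductible takes $1,300, $273 remains; member's 50% is $136.50. Member pays $1,436.50; OOP now $1,436.50.
Claim 2 — $5,258: 50% coinsurance on $5,258 = $2,629. Member pays $2,629; OOP now $4,065.50.
Claim 3 — $11,963: deductible met; 50% of $11,963 = $5,981.50. OOP would hit $10,047 > $7,100, so the cap limits the member to $7,100 − $4,065.50 = $3,034.50.

$3,034.50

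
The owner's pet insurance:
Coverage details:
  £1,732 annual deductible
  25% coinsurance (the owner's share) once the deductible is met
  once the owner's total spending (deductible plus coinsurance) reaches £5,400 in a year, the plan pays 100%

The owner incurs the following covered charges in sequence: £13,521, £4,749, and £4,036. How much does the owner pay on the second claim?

£720.75

Claim 1 — £13,521: deductible takes £1,732, £11,789 remains; 25% of £11,789 = £2,947.25. Owner pays £4,679.25; OOP now £4,679.25.
Claim 2 — £4,749: deductible met; 25% of £4,749 = £1,187.25. OOP would hit £5,866.50 > £5,400, so the cap limits the owner to £5,400 − £4,679.25 = £720.75.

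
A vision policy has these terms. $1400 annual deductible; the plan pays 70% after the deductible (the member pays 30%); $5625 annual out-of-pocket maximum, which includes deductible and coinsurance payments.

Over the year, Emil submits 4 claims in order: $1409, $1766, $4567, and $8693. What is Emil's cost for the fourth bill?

$2322.40

Claim 1 — $1409: $1400 to deductible, leaving $9; member's 30% is $2.70. Cost to member: $1402.70. OOP to date $1402.70.
Claim 2 — $1766: 30% coinsurance on $1766 = $529.80. Member owes $529.80 (running OOP $1932.50).
Claim 3 — $4567: deductible already satisfied, so member's share is 30% × $4567 = $1370.10. Cost to member: $1370.10. OOP to date $3302.60.
Claim 4 — $8693: deductible already satisfied, so member's share is 30% × $8693 = $2607.90. That would push OOP to $5910.50, over the $5625 cap, so member pays $5625 − $3302.60 = $2322.40.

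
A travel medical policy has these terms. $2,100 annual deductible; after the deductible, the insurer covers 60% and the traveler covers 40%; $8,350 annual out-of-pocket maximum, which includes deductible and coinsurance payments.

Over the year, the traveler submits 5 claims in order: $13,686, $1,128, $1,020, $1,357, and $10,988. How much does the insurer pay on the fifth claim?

$10,774.40

Claim 1 ($13,686): $2,100 to deductible, leaving $11,586; traveler's 40% is $4,634.40. Cost to traveler: $6,734.40. OOP to date $6,734.40. Plan pays $13,686 − $6,734.40 = $6,951.60.
Claim 2 ($1,128): deductible met; 40% of $1,128 = $451.20. Cost to traveler: $451.20. OOP to date $7,185.60. Insurer: $1,128 − $451.20 = $676.80.
Claim 3 ($1,020): deductible met; 40% of $1,020 = $408. Cost to traveler: $408. OOP to date $7,593.60. Insurer: $1,020 − $408 = $612.
Claim 4 ($1,357): 40% coinsurance on $1,357 = $542.80. Traveler owes $542.80 (running OOP $8,136.40). Insurer: $1,357 − $542.80 = $814.20.
Claim 5 ($10,988): 40% coinsurance on $10,988 = $4,395.20. Adding that to $8,136.40 gives $12,531.60, past the $8,350 cap; traveler pays only $8,350 − $8,136.40 = $213.60. Plan pays $10,988 − $213.60 = $10,774.40.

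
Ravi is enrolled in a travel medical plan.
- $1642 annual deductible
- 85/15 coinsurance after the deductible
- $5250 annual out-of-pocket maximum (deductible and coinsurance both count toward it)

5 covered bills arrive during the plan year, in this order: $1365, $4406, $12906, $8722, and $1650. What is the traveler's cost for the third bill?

#1 ($1365): all of it applies to the deductible. Traveler pays $1365; OOP now $1365.
#2 ($4406): deductible takes $277, $4129 remains; coinsurance $4129 × 15% = $619.35. Traveler pays $896.35; OOP now $2261.35.
#3 ($12906): deductible already satisfied, so traveler's share is 15% × $12906 = $1935.90. Traveler pays $1935.90; OOP now $4197.25.

$1935.90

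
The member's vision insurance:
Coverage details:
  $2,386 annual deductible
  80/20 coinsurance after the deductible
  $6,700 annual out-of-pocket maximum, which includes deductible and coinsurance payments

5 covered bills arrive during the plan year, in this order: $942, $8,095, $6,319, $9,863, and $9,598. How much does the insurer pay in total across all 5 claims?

$28,117

Claim 1 — $942: all of it applies to the deductible. Member pays $942; OOP now $942. Insurer: $942 − $942 = $0.
Claim 2 — $8,095: $1,444 to deductible, leaving $6,651; member's 20% is $1,330.20. Member owes $2,774.20 (running OOP $3,716.20). Insurer: $8,095 − $2,774.20 = $5,320.80.
Claim 3 — $6,319: deductible already satisfied, so member's share is 20% × $6,319 = $1,263.80. Cost to member: $1,263.80. OOP to date $4,980. Insurer: $6,319 − $1,263.80 = $5,055.20.
Claim 4 — $9,863: deductible met; 20% of $9,863 = $1,972.60. That would push OOP to $6,952.60, over the $6,700 cap, so member pays $6,700 − $4,980 = $1,720. Insurer: $9,863 − $1,720 = $8,143.
Claim 5 — $9,598: 20% coinsurance on $9,598 = $1,919.60. That would push OOP to $8,619.60, over the $6,700 cap, so member pays $6,700 − $6,700 = $0. Insurer: $9,598 − $0 = $9,598.
Insurer total: $0 + $5,320.80 + $5,055.20 + $8,143 + $9,598 = $28,117.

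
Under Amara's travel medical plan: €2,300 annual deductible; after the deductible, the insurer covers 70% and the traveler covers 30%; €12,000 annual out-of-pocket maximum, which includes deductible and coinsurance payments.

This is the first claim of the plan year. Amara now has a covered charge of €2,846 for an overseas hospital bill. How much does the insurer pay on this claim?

The full €2,300 deductible is still open; €2,300 of this bill applies to it.
The remaining €546 (= €2,846 − €2,300) moves to coinsurance.
Traveler's 30% share of €546 is €163.80.
So the traveler owes €2,300 + €163.80 = €2,463.80 before any cap.
Total out-of-pocket so far would be €0 + €2,463.80 = €2,463.80, below the €12,000 cap — no reduction.
Insurer pays the balance: €2,846 − €2,463.80 = €382.20.

€382.20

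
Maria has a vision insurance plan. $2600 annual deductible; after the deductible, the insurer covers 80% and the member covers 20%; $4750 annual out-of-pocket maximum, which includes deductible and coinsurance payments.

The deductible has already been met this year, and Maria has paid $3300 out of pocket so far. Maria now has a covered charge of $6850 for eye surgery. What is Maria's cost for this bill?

$1370

The deductible is already satisfied, so the full bill goes to coinsurance.
Coinsurance: $6850 × 20% = $1370.
Cumulative spending $3300 + $1370 = $4670 stays under the $4750 maximum.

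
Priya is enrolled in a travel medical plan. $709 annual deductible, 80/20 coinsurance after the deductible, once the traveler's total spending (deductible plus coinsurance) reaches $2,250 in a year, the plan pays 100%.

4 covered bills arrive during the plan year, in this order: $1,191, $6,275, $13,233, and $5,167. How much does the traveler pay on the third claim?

Bill 1, $1,191: $709 to deductible, leaving $482; 20% of $482 = $96.40. Cost to traveler: $805.40. OOP to date $805.40.
Bill 2, $6,275: deductible met; 20% of $6,275 = $1,255. Cost to traveler: $1,255. OOP to date $2,060.40.
Bill 3, $13,233: deductible already satisfied, so traveler's share is 20% × $13,233 = $2,646.60. That would push OOP to $4,707, over the $2,250 cap, so traveler pays $2,250 − $2,060.40 = $189.60.

$189.60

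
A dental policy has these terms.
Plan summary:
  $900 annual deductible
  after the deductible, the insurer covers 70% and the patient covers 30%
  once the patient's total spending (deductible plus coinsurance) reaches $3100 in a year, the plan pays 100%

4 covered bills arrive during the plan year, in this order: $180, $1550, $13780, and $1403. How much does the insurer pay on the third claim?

$11829

Claim 1 — $180: fully absorbed by the deductible. Patient owes $180 (running OOP $180). Plan pays $180 − $180 = $0.
Claim 2 — $1550: $720 finishes the deductible; $830 goes to coinsurance; 30% of $830 = $249. Patient pays $969; OOP now $1149. Insurer: $1550 − $969 = $581.
Claim 3 — $13780: deductible already satisfied, so patient's share is 30% × $13780 = $4134. That would push OOP to $5283, over the $3100 cap, so patient pays $3100 − $1149 = $1951. Plan pays $13780 − $1951 = $11829.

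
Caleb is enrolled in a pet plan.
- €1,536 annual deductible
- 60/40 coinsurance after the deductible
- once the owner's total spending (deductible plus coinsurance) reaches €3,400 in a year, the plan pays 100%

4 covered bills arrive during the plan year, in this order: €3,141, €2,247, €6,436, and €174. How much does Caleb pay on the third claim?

Claim 1 — €3,141: €1,536 finishes the deductible; €1,605 goes to coinsurance; 40% of €1,605 = €642. Cost to owner: €2,178. OOP to date €2,178.
Claim 2 — €2,247: deductible already satisfied, so owner's share is 40% × €2,247 = €898.80. Owner owes €898.80 (running OOP €3,076.80).
Claim 3 — €6,436: deductible met; 40% of €6,436 = €2,574.40. That would push OOP to €5,651.20, over the €3,400 cap, so owner pays €3,400 − €3,076.80 = €323.20.

€323.20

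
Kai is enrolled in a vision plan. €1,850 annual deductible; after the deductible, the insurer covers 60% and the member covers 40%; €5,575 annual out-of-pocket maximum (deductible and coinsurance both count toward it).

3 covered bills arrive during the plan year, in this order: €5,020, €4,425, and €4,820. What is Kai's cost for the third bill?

€687

Claim 1 — €5,020: €1,850 finishes the deductible; €3,170 goes to coinsurance; member's 40% is €1,268. Cost to member: €3,118. OOP to date €3,118.
Claim 2 — €4,425: deductible met; 40% of €4,425 = €1,770. Member pays €1,770; OOP now €4,888.
Claim 3 — €4,820: 40% coinsurance on €4,820 = €1,928. That would push OOP to €6,816, over the €5,575 cap, so member pays €5,575 − €4,888 = €687.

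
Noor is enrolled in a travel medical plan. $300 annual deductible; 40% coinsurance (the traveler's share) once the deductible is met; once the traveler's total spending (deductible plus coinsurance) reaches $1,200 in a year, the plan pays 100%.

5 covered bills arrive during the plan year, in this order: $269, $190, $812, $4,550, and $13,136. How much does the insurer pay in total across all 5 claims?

Bill 1, $269: entire amount goes to the deductible. Traveler pays $269; OOP now $269. Insurer: $269 − $269 = $0.
Bill 2, $190: $31 to deductible, leaving $159; coinsurance $159 × 40% = $63.60. Cost to traveler: $94.60. OOP to date $363.60. Plan pays $190 − $94.60 = $95.40.
Bill 3, $812: deductible met; 40% of $812 = $324.80. Traveler owes $324.80 (running OOP $688.40). Plan pays $812 − $324.80 = $487.20.
Bill 4, $4,550: deductible met; 40% of $4,550 = $1,820. That would push OOP to $2,508.40, over the $1,200 cap, so traveler pays $1,200 − $688.40 = $511.60. Insurer: $4,550 − $511.60 = $4,038.40.
Bill 5, $13,136: 40% coinsurance on $13,136 = $5,254.40. OOP would hit $6,454.40 > $1,200, so the cap limits the traveler to $1,200 − $1,200 = $0. Insurer: $13,136 − $0 = $13,136.
Insurer total: $0 + $95.40 + $487.20 + $4,038.40 + $13,136 = $17,757.

$17,757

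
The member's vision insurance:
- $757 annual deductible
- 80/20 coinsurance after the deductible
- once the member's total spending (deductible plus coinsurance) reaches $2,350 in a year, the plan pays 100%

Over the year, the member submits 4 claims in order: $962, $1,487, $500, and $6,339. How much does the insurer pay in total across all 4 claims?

$6,938

Bill 1, $962: deductible takes $757, $205 remains; member's 20% is $41. Cost to member: $798. OOP to date $798. Plan pays $962 − $798 = $164.
Bill 2, $1,487: deductible met; 20% of $1,487 = $297.40. Member pays $297.40; OOP now $1,095.40. Insurer: $1,487 − $297.40 = $1,189.60.
Bill 3, $500: 20% coinsurance on $500 = $100. Cost to member: $100. OOP to date $1,195.40. Plan pays $500 − $100 = $400.
Bill 4, $6,339: 20% coinsurance on $6,339 = $1,267.80. That would push OOP to $2,463.20, over the $2,350 cap, so member pays $2,350 − $1,195.40 = $1,154.60. Plan pays $6,339 − $1,154.60 = $5,184.40.
Insurer total = bills − member's total = $9,288 − $2,350 = $6,938.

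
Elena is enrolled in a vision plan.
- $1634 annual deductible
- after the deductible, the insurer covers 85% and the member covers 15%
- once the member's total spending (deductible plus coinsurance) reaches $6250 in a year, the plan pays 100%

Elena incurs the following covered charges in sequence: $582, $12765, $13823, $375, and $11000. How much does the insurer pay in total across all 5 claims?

#1 ($582): fully absorbed by the deductible. Member owes $582 (running OOP $582). Plan pays $582 − $582 = $0.
#2 ($12765): $1052 to deductible, leaving $11713; 15% of $11713 = $1756.95. Member pays $2808.95; OOP now $3390.95. Plan pays $12765 − $2808.95 = $9956.05.
#3 ($13823): 15% coinsurance on $13823 = $2073.45. Cost to member: $2073.45. OOP to date $5464.40. Insurer: $13823 − $2073.45 = $11749.55.
#4 ($375): deductible met; 15% of $375 = $56.25. Cost to member: $56.25. OOP to date $5520.65. Insurer: $375 − $56.25 = $318.75.
#5 ($11000): deductible already satisfied, so member's share is 15% × $11000 = $1650. OOP would hit $7170.65 > $6250, so the cap limits the member to $6250 − $5520.65 = $729.35. Insurer: $11000 − $729.35 = $10270.65.
Insurer total: $0 + $9956.05 + $11749.55 + $318.75 + $10270.65 = $32295.

$32295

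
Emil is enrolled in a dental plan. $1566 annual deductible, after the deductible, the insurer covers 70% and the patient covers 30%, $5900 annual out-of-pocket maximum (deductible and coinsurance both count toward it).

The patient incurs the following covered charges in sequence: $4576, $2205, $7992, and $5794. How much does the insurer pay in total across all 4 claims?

Bill 1, $4576: $1566 finishes the deductible; $3010 goes to coinsurance; coinsurance $3010 × 30% = $903. Cost to patient: $2469. OOP to date $2469. Plan pays $4576 − $2469 = $2107.
Bill 2, $2205: 30% coinsurance on $2205 = $661.50. Patient owes $661.50 (running OOP $3130.50). Insurer: $2205 − $661.50 = $1543.50.
Bill 3, $7992: deductible met; 30% of $7992 = $2397.60. Patient owes $2397.60 (running OOP $5528.10). Insurer: $7992 − $2397.60 = $5594.40.
Bill 4, $5794: deductible met; 30% of $5794 = $1738.20. That would push OOP to $7266.30, over the $5900 cap, so patient pays $5900 − $5528.10 = $371.90. Insurer: $5794 − $371.90 = $5422.10.
Insurer total = bills − patient's total = $20567 − $5900 = $14667.

$14667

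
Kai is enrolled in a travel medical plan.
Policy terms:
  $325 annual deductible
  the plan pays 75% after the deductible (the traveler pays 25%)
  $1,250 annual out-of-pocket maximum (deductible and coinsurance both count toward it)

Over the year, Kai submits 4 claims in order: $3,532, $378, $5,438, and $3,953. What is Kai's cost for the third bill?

Claim 1 ($3,532): deductible takes $325, $3,207 remains; coinsurance $3,207 × 25% = $801.75. Traveler owes $1,126.75 (running OOP $1,126.75).
Claim 2 ($378): deductible already satisfied, so traveler's share is 25% × $378 = $94.50. Traveler pays $94.50; OOP now $1,221.25.
Claim 3 ($5,438): 25% coinsurance on $5,438 = $1,359.50. That would push OOP to $2,580.75, over the $1,250 cap, so traveler pays $1,250 − $1,221.25 = $28.75.

$28.75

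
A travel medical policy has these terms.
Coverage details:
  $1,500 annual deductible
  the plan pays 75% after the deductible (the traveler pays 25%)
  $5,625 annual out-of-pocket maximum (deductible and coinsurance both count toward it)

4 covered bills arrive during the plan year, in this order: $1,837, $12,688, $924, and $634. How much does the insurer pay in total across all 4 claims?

Claim 1 ($1,837): $1,500 to deductible, leaving $337; traveler's 25% is $84.25. Cost to traveler: $1,584.25. OOP to date $1,584.25. Insurer: $1,837 − $1,584.25 = $252.75.
Claim 2 ($12,688): deductible met; 25% of $12,688 = $3,172. Traveler owes $3,172 (running OOP $4,756.25). Insurer: $12,688 − $3,172 = $9,516.
Claim 3 ($924): 25% coinsurance on $924 = $231. Traveler pays $231; OOP now $4,987.25. Plan pays $924 − $231 = $693.
Claim 4 ($634): deductible met; 25% of $634 = $158.50. Traveler pays $158.50; OOP now $5,145.75. Plan pays $634 − $158.50 = $475.50.
Insurer total = bills − traveler's total = $16,083 − $5,145.75 = $10,937.25.

$10,937.25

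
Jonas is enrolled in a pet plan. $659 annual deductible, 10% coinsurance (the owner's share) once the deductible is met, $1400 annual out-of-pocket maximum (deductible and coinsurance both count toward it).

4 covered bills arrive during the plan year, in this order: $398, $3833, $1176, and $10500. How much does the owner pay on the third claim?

Claim 1 ($398): all of it applies to the deductible. Owner owes $398 (running OOP $398).
Claim 2 ($3833): $261 finishes the deductible; $3572 goes to coinsurance; owner's 10% is $357.20. Cost to owner: $618.20. OOP to date $1016.20.
Claim 3 ($1176): 10% coinsurance on $1176 = $117.60. Owner owes $117.60 (running OOP $1133.80).

$117.60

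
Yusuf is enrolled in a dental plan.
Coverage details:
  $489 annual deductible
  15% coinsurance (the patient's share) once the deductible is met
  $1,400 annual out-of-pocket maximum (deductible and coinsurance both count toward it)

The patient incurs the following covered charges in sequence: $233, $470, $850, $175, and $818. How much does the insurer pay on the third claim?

$722.50

Claim 1 ($233): fully absorbed by the deductible. Patient pays $233; OOP now $233. Insurer: $233 − $233 = $0.
Claim 2 ($470): deductible takes $256, $214 remains; coinsurance $214 × 15% = $32.10. Cost to patient: $288.10. OOP to date $521.10. Plan pays $470 − $288.10 = $181.90.
Claim 3 ($850): deductible already satisfied, so patient's share is 15% × $850 = $127.50. Patient pays $127.50; OOP now $648.60. Plan pays $850 − $127.50 = $722.50.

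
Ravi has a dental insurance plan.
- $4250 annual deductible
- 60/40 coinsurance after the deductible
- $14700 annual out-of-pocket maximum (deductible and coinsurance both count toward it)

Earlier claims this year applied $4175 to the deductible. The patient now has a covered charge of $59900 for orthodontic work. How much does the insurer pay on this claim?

$4175 of the $4250 deductible is already met, leaving $75.
That leaves $59900 − $75 = $59825 for coinsurance.
40% of $59825 = $23930 falls to the patient.
So the patient owes $75 + $23930 = $24005 before any cap.
Year-to-date out-of-pocket would reach $4175 + $24005 = $28180, above the $14700 maximum, so the patient pays only $14700 − $4175 = $10525.
The plan picks up $59900 − $10525 = $49375.

$49375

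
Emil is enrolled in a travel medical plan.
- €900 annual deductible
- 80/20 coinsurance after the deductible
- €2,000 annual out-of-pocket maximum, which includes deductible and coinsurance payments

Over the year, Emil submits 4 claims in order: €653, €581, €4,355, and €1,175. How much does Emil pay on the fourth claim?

Bill 1, €653: fully absorbed by the deductible. Traveler owes €653 (running OOP €653).
Bill 2, €581: €247 to deductible, leaving €334; traveler's 20% is €66.80. Traveler owes €313.80 (running OOP €966.80).
Bill 3, €4,355: 20% coinsurance on €4,355 = €871. Traveler owes €871 (running OOP €1,837.80).
Bill 4, €1,175: deductible already satisfied, so traveler's share is 20% × €1,175 = €235. OOP would hit €2,072.80 > €2,000, so the cap limits the traveler to €2,000 − €1,837.80 = €162.20.

€162.20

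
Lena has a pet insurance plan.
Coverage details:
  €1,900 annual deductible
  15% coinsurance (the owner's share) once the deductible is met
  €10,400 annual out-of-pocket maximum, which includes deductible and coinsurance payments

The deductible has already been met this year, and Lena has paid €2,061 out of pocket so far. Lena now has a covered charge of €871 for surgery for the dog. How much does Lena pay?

€130.65

The deductible is already satisfied, so the full bill goes to coinsurance.
15% of €871 = €130.65 falls to the owner.
Cumulative spending €2,061 + €130.65 = €2,191.65 stays under the €10,400 maximum.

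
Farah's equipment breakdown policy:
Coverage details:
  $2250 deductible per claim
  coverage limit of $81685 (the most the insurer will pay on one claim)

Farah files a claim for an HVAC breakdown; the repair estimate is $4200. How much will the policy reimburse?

Less the $2250 deductible: $4200 − $2250 = $1950.
$1950 is within the $81685 limit, so the insurer pays $1950.

$1950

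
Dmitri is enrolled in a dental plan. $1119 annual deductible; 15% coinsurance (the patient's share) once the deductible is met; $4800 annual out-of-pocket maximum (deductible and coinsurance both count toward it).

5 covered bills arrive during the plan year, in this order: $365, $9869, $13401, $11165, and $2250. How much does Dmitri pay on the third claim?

$2010.15

#1 ($365): entire amount goes to the deductible. Patient pays $365; OOP now $365.
#2 ($9869): deductible takes $754, $9115 remains; 15% of $9115 = $1367.25. Patient owes $2121.25 (running OOP $2486.25).
#3 ($13401): deductible met; 15% of $13401 = $2010.15. Patient owes $2010.15 (running OOP $4496.40).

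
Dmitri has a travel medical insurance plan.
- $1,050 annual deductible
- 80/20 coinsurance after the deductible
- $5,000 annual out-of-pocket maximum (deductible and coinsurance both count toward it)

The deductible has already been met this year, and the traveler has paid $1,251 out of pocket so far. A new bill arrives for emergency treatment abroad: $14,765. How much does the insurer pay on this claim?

The deductible is already satisfied, so the full bill goes to coinsurance.
Coinsurance: $14,765 × 20% = $2,953.
Cumulative spending $1,251 + $2,953 = $4,204 stays under the $5,000 maximum.
The plan picks up $14,765 − $2,953 = $11,812.

$11,812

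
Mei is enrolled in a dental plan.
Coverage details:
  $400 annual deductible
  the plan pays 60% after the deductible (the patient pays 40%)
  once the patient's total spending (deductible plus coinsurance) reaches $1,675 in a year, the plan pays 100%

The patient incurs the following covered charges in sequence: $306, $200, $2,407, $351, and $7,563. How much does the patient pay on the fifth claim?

Claim 1 ($306): entire amount goes to the deductible. Cost to patient: $306. OOP to date $306.
Claim 2 ($200): deductible takes $94, $106 remains; 40% of $106 = $42.40. Patient owes $136.40 (running OOP $442.40).
Claim 3 ($2,407): 40% coinsurance on $2,407 = $962.80. Cost to patient: $962.80. OOP to date $1,405.20.
Claim 4 ($351): deductible already satisfied, so patient's share is 40% × $351 = $140.40. Cost to patient: $140.40. OOP to date $1,545.60.
Claim 5 ($7,563): deductible already satisfied, so patient's share is 40% × $7,563 = $3,025.20. Adding that to $1,545.60 gives $4,570.80, past the $1,675 cap; patient pays only $1,675 − $1,545.60 = $129.40.

$129.40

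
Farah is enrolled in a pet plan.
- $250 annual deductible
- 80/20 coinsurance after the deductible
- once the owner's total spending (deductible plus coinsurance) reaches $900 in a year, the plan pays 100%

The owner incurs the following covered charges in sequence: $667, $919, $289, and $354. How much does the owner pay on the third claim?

$57.80

Claim 1 ($667): deductible takes $250, $417 remains; 20% of $417 = $83.40. Owner owes $333.40 (running OOP $333.40).
Claim 2 ($919): deductible already satisfied, so owner's share is 20% × $919 = $183.80. Owner pays $183.80; OOP now $517.20.
Claim 3 ($289): 20% coinsurance on $289 = $57.80. Owner pays $57.80; OOP now $575.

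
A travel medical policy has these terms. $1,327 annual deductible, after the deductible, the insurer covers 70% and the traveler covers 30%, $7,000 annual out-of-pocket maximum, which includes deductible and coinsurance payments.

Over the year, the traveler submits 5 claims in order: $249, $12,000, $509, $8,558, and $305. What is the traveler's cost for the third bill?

Claim 1 ($249): all of it applies to the deductible. Traveler owes $249 (running OOP $249).
Claim 2 ($12,000): $1,078 to deductible, leaving $10,922; coinsurance $10,922 × 30% = $3,276.60. Cost to traveler: $4,354.60. OOP to date $4,603.60.
Claim 3 ($509): deductible already satisfied, so traveler's share is 30% × $509 = $152.70. Traveler owes $152.70 (running OOP $4,756.30).

$152.70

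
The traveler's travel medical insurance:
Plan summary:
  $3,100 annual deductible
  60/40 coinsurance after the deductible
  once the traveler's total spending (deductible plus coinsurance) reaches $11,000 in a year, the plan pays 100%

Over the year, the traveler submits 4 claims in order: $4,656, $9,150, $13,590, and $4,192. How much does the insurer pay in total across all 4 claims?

Claim 1 — $4,656: $3,100 to deductible, leaving $1,556; coinsurance $1,556 × 40% = $622.40. Traveler owes $3,722.40 (running OOP $3,722.40). Insurer: $4,656 − $3,722.40 = $933.60.
Claim 2 — $9,150: deductible already satisfied, so traveler's share is 40% × $9,150 = $3,660. Traveler owes $3,660 (running OOP $7,382.40). Plan pays $9,150 − $3,660 = $5,490.
Claim 3 — $13,590: deductible met; 40% of $13,590 = $5,436. That would push OOP to $12,818.40, over the $11,000 cap, so traveler pays $11,000 − $7,382.40 = $3,617.60. Plan pays $13,590 − $3,617.60 = $9,972.40.
Claim 4 — $4,192: deductible already satisfied, so traveler's share is 40% × $4,192 = $1,676.80. Adding that to $11,000 gives $12,676.80, past the $11,000 cap; traveler pays only $11,000 − $11,000 = $0. Insurer: $4,192 − $0 = $4,192.
Insurer total = bills − traveler's total = $31,588 − $11,000 = $20,588.

$20,588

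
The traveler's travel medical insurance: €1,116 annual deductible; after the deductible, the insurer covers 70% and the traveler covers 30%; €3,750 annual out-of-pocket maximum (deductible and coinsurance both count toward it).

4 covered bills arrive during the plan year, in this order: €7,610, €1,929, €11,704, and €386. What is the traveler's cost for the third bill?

Claim 1 — €7,610: deductible takes €1,116, €6,494 remains; traveler's 30% is €1,948.20. Traveler owes €3,064.20 (running OOP €3,064.20).
Claim 2 — €1,929: deductible met; 30% of €1,929 = €578.70. Traveler owes €578.70 (running OOP €3,642.90).
Claim 3 — €11,704: deductible met; 30% of €11,704 = €3,511.20. OOP would hit €7,154.10 > €3,750, so the cap limits the traveler to €3,750 − €3,642.90 = €107.10.

€107.10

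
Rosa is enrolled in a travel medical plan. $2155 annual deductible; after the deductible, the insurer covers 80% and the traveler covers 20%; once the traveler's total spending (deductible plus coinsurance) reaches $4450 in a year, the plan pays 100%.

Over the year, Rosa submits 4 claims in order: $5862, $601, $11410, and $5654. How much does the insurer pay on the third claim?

Bill 1, $5862: deductible takes $2155, $3707 remains; 20% of $3707 = $741.40. Cost to traveler: $2896.40. OOP to date $2896.40. Plan pays $5862 − $2896.40 = $2965.60.
Bill 2, $601: deductible met; 20% of $601 = $120.20. Traveler pays $120.20; OOP now $3016.60. Insurer: $601 − $120.20 = $480.80.
Bill 3, $11410: deductible met; 20% of $11410 = $2282. Adding that to $3016.60 gives $5298.60, past the $4450 cap; traveler pays only $4450 − $3016.60 = $1433.40. Plan pays $11410 − $1433.40 = $9976.60.

$9976.60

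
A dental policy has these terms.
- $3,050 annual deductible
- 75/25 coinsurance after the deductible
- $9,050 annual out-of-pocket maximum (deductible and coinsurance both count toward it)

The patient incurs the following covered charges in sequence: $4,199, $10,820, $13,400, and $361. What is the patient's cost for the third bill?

$3,007.75

#1 ($4,199): $3,050 finishes the deductible; $1,149 goes to coinsurance; coinsurance $1,149 × 25% = $287.25. Patient owes $3,337.25 (running OOP $3,337.25).
#2 ($10,820): deductible already satisfied, so patient's share is 25% × $10,820 = $2,705. Patient owes $2,705 (running OOP $6,042.25).
#3 ($13,400): deductible already satisfied, so patient's share is 25% × $13,400 = $3,350. OOP would hit $9,392.25 > $9,050, so the cap limits the patient to $9,050 − $6,042.25 = $3,007.75.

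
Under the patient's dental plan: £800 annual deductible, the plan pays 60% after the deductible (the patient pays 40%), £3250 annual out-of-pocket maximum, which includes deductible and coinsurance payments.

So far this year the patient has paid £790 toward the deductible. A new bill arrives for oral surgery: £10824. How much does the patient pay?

£2460

£790 of the £800 deductible is already met, leaving £10.
That leaves £10824 − £10 = £10814 for coinsurance.
Patient's 40% share of £10814 is £4325.60.
So the patient owes £10 + £4325.60 = £4335.60 before any cap.
Adding £4335.60 to the £790 already spent would give £5125.60, which exceeds the £3250 cap; the patient pays just £3250 − £790 = £2460.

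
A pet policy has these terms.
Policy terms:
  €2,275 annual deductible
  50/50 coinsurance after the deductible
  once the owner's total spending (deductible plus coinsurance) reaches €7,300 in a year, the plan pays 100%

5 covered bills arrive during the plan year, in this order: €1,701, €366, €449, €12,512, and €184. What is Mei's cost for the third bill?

Bill 1, €1,701: entire amount goes to the deductible. Owner pays €1,701; OOP now €1,701.
Bill 2, €366: all of it applies to the deductible. Owner owes €366 (running OOP €2,067).
Bill 3, €449: deductible takes €208, €241 remains; owner's 50% is €120.50. Owner owes €328.50 (running OOP €2,395.50).

€328.50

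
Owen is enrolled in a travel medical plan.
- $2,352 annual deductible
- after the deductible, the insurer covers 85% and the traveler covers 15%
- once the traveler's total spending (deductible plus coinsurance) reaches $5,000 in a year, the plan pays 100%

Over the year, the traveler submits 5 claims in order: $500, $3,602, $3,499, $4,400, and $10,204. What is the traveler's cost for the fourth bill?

Bill 1, $500: fully absorbed by the deductible. Cost to traveler: $500. OOP to date $500.
Bill 2, $3,602: $1,852 finishes the deductible; $1,750 goes to coinsurance; coinsurance $1,750 × 15% = $262.50. Traveler pays $2,114.50; OOP now $2,614.50.
Bill 3, $3,499: 15% coinsurance on $3,499 = $524.85. Cost to traveler: $524.85. OOP to date $3,139.35.
Bill 4, $4,400: 15% coinsurance on $4,400 = $660. Traveler pays $660; OOP now $3,799.35.

$660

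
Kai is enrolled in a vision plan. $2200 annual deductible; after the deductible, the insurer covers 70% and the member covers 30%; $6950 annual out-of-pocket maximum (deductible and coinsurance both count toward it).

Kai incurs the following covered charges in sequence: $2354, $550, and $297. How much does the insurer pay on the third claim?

$207.90

#1 ($2354): $2200 to deductible, leaving $154; member's 30% is $46.20. Member owes $2246.20 (running OOP $2246.20). Insurer: $2354 − $2246.20 = $107.80.
#2 ($550): deductible already satisfied, so member's share is 30% × $550 = $165. Member pays $165; OOP now $2411.20. Insurer: $550 − $165 = $385.
#3 ($297): deductible met; 30% of $297 = $89.10. Cost to member: $89.10. OOP to date $2500.30. Insurer: $297 − $89.10 = $207.90.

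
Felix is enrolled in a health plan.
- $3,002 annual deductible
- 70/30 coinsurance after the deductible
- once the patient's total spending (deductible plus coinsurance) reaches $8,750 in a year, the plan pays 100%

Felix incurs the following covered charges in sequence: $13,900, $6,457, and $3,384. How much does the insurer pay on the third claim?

$2,842.50

Claim 1 — $13,900: $3,002 finishes the deductible; $10,898 goes to coinsurance; patient's 30% is $3,269.40. Patient owes $6,271.40 (running OOP $6,271.40). Insurer: $13,900 − $6,271.40 = $7,628.60.
Claim 2 — $6,457: 30% coinsurance on $6,457 = $1,937.10. Patient pays $1,937.10; OOP now $8,208.50. Insurer: $6,457 − $1,937.10 = $4,519.90.
Claim 3 — $3,384: deductible met; 30% of $3,384 = $1,015.20. OOP would hit $9,223.70 > $8,750, so the cap limits the patient to $8,750 − $8,208.50 = $541.50. Plan pays $3,384 − $541.50 = $2,842.50.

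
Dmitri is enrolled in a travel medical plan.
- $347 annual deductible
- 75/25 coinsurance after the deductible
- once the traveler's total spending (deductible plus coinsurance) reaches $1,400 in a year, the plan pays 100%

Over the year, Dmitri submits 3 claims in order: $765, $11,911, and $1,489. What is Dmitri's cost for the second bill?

$948.50

Claim 1 — $765: deductible takes $347, $418 remains; coinsurance $418 × 25% = $104.50. Traveler pays $451.50; OOP now $451.50.
Claim 2 — $11,911: deductible already satisfied, so traveler's share is 25% × $11,911 = $2,977.75. Adding that to $451.50 gives $3,429.25, past the $1,400 cap; traveler pays only $1,400 − $451.50 = $948.50.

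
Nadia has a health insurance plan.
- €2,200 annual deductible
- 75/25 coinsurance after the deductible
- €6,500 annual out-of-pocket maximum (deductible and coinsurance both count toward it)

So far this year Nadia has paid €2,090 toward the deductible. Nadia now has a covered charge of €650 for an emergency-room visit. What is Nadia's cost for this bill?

€245

Deductible still to meet: €2,200 − €2,090 = €110.
That leaves €650 − €110 = €540 for coinsurance.
Patient's 25% share of €540 is €135.
Patient responsibility before any cap: €110 + €135 = €245.
Year-to-date out-of-pocket becomes €2,090 + €245 = €2,335, still under the €6,500 maximum, so no cap applies.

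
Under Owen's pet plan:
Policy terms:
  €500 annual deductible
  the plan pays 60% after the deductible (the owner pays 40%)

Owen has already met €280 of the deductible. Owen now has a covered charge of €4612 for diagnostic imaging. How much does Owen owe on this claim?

€1976.80

€280 of the €500 deductible is already met, leaving €220.
That leaves €4612 − €220 = €4392 for coinsurance.
40% of €4392 = €1756.80 falls to the owner.
So the owner owes €220 + €1756.80 = €1976.80.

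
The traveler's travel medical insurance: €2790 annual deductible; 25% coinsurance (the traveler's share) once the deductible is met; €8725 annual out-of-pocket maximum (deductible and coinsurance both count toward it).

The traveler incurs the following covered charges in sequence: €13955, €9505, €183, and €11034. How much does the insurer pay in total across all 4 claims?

#1 (€13955): €2790 to deductible, leaving €11165; coinsurance €11165 × 25% = €2791.25. Cost to traveler: €5581.25. OOP to date €5581.25. Insurer: €13955 − €5581.25 = €8373.75.
#2 (€9505): deductible already satisfied, so traveler's share is 25% × €9505 = €2376.25. Traveler pays €2376.25; OOP now €7957.50. Insurer: €9505 − €2376.25 = €7128.75.
#3 (€183): deductible met; 25% of €183 = €45.75. Traveler owes €45.75 (running OOP €8003.25). Insurer: €183 − €45.75 = €137.25.
#4 (€11034): 25% coinsurance on €11034 = €2758.50. That would push OOP to €10761.75, over the €8725 cap, so traveler pays €8725 − €8003.25 = €721.75. Insurer: €11034 − €721.75 = €10312.25.
Insurer total = bills − traveler's total = €34677 − €8725 = €25952.

€25952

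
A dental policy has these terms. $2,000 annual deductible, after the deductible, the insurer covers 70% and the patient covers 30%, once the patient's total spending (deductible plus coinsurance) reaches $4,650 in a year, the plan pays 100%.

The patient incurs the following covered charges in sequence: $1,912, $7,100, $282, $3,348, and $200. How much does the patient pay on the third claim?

$84.60

#1 ($1,912): fully absorbed by the deductible. Cost to patient: $1,912. OOP to date $1,912.
#2 ($7,100): deductible takes $88, $7,012 remains; 30% of $7,012 = $2,103.60. Patient pays $2,191.60; OOP now $4,103.60.
#3 ($282): 30% coinsurance on $282 = $84.60. Patient pays $84.60; OOP now $4,188.20.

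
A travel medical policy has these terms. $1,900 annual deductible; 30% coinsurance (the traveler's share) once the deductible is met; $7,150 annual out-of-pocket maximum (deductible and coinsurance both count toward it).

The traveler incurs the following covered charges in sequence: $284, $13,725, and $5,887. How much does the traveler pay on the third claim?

$1,617.30

Bill 1, $284: fully absorbed by the deductible. Traveler owes $284 (running OOP $284).
Bill 2, $13,725: $1,616 finishes the deductible; $12,109 goes to coinsurance; 30% of $12,109 = $3,632.70. Traveler owes $5,248.70 (running OOP $5,532.70).
Bill 3, $5,887: 30% coinsurance on $5,887 = $1,766.10. OOP would hit $7,298.80 > $7,150, so the cap limits the traveler to $7,150 − $5,532.70 = $1,617.30.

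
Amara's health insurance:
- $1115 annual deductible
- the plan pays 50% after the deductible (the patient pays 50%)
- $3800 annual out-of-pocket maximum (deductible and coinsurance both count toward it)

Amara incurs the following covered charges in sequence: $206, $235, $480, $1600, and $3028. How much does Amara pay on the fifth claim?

Claim 1 ($206): all of it applies to the deductible. Patient pays $206; OOP now $206.
Claim 2 ($235): all of it applies to the deductible. Patient pays $235; OOP now $441.
Claim 3 ($480): entire amount goes to the deductible. Patient pays $480; OOP now $921.
Claim 4 ($1600): deductible takes $194, $1406 remains; coinsurance $1406 × 50% = $703. Cost to patient: $897. OOP to date $1818.
Claim 5 ($3028): deductible met; 50% of $3028 = $1514. Cost to patient: $1514. OOP to date $3332.

$1514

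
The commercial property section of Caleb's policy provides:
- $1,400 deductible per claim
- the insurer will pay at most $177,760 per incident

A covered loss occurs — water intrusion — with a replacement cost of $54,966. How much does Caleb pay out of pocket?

$1,400

Less the $1,400 deductible: $54,966 − $1,400 = $53,566.
$53,566 ≤ $177,760, so the limit doesn't bind; insurer pays $53,566.
Out of pocket: $54,966 − $53,566 = $1,400.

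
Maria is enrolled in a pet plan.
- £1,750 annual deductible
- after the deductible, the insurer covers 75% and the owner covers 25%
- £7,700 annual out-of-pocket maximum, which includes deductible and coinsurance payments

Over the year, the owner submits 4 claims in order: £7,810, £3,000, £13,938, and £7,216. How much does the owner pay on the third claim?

£3,484.50

Claim 1 — £7,810: £1,750 to deductible, leaving £6,060; owner's 25% is £1,515. Owner owes £3,265 (running OOP £3,265).
Claim 2 — £3,000: deductible already satisfied, so owner's share is 25% × £3,000 = £750. Cost to owner: £750. OOP to date £4,015.
Claim 3 — £13,938: deductible met; 25% of £13,938 = £3,484.50. Owner owes £3,484.50 (running OOP £7,499.50).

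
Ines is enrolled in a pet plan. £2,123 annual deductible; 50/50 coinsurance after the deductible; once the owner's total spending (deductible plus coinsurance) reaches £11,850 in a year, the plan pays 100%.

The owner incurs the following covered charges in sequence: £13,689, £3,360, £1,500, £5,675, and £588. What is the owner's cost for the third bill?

Claim 1 (£13,689): deductible takes £2,123, £11,566 remains; coinsurance £11,566 × 50% = £5,783. Cost to owner: £7,906. OOP to date £7,906.
Claim 2 (£3,360): deductible met; 50% of £3,360 = £1,680. Owner pays £1,680; OOP now £9,586.
Claim 3 (£1,500): 50% coinsurance on £1,500 = £750. Owner pays £750; OOP now £10,336.

£750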